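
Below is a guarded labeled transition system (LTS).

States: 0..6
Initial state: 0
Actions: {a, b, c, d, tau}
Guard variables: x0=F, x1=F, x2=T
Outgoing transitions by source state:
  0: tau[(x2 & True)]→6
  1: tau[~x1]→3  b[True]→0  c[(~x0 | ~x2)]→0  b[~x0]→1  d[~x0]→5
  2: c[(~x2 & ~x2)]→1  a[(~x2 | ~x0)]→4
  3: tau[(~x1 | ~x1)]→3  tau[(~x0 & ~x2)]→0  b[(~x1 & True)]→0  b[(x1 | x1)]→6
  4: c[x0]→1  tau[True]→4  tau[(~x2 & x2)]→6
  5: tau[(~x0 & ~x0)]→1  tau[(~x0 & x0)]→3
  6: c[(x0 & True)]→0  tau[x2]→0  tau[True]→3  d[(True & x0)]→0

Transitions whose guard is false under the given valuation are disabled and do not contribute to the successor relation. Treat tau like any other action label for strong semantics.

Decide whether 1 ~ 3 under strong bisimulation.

Bisimulation quotient by refinement:
  π0 = {{0,1,2,3,4,5,6}}
  π1 = {{0,4,5,6},{1},{2},{3}}
  π2 = {{0,4},{1},{2},{3},{5},{6}}
  π3 = {{0},{1},{2},{3},{4},{5},{6}}
7 equivalence class(es) (converged in 4)
class of 1: {1}; class of 3: {3}

Answer: NOT BISIMILAR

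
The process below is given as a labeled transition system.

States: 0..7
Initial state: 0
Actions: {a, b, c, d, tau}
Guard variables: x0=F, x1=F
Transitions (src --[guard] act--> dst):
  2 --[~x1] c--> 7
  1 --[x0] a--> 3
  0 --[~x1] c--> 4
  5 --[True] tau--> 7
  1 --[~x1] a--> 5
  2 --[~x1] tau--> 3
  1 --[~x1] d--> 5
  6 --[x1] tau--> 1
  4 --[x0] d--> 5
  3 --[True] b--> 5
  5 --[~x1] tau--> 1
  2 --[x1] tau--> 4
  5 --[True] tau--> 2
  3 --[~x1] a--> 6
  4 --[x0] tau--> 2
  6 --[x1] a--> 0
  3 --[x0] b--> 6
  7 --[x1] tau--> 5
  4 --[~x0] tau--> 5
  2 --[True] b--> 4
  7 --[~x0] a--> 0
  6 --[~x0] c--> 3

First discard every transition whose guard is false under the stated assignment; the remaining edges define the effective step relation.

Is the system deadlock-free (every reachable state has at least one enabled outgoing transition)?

Reach set: {0,1,2,3,4,5,6,7}
  0: c→4  [deg 1]
  1: a→5  d→5  [deg 2]
  2: b→4  c→7  tau→3  [deg 3]
  3: a→6  b→5  [deg 2]
  4: tau→5  [deg 1]
  5: tau→1  tau→2  tau→7  [deg 3]
  6: c→3  [deg 1]
  7: a→0  [deg 1]

Answer: DEADLOCK-FREE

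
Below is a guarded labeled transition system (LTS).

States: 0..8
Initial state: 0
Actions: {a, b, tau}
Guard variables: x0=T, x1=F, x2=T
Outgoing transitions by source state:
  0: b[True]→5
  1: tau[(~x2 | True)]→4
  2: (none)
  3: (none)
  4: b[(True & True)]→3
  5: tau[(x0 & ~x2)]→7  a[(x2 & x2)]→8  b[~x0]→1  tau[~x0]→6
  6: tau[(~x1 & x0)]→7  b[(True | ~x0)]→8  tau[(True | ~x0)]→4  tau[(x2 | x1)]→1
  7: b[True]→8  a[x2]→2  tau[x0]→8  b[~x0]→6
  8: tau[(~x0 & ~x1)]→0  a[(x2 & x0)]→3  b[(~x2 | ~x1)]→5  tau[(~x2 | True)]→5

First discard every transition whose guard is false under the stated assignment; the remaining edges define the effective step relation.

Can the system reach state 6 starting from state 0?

14 transition(s) survive guard evaluation.
Layer 0: {0}
Layer 1: {5}  cumulative {0,5}
Layer 2: {8}  cumulative {0,5,8}
Layer 3: {3}  cumulative {0,3,5,8}
Reachable = {0,3,5,8}

Answer: UNREACHABLE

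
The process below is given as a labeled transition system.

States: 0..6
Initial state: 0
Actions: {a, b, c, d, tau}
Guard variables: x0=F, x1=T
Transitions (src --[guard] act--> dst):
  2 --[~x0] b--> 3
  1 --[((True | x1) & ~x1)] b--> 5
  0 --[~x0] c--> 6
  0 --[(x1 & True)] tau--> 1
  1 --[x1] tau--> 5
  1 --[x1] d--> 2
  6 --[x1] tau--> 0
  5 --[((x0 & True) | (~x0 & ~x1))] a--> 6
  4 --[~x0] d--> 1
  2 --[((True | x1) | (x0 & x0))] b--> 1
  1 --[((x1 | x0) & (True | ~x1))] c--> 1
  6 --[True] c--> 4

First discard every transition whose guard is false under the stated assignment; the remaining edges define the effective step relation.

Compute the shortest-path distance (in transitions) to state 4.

Answer: 2

Working:
BFS to 4:
  Layer 0: {0}
  Layer 1: {1,6}
  Layer 2: {2,4,5}
4 enters at depth 2; path c·c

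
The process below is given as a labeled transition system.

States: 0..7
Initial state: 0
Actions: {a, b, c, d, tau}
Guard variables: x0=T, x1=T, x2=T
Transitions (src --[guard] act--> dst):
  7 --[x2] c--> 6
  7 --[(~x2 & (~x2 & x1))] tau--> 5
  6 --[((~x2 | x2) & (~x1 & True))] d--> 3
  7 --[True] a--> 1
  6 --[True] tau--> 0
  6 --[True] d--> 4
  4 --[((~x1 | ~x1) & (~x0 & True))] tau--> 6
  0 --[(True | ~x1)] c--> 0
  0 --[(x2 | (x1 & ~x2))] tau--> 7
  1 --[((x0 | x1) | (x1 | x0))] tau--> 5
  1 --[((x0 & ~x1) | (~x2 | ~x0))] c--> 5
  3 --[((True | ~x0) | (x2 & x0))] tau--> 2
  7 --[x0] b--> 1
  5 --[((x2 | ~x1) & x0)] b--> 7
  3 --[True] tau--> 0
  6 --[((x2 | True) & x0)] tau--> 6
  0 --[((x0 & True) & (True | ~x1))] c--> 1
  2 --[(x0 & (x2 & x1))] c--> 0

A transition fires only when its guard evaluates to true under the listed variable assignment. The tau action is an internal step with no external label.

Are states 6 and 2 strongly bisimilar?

Answer: NOT BISIMILAR

Trace:
Compute ~ classes (split until stable):
  round 0: {{0,1,2,3,4,5,6,7}}
  round 1: {{0},{1,3},{2},{4},{5},{6},{7}}
  round 2: {{0},{1},{2},{3},{4},{5},{6},{7}}
stable after 3 split(s): 8 block(s)
[6]={6}  [2]={2}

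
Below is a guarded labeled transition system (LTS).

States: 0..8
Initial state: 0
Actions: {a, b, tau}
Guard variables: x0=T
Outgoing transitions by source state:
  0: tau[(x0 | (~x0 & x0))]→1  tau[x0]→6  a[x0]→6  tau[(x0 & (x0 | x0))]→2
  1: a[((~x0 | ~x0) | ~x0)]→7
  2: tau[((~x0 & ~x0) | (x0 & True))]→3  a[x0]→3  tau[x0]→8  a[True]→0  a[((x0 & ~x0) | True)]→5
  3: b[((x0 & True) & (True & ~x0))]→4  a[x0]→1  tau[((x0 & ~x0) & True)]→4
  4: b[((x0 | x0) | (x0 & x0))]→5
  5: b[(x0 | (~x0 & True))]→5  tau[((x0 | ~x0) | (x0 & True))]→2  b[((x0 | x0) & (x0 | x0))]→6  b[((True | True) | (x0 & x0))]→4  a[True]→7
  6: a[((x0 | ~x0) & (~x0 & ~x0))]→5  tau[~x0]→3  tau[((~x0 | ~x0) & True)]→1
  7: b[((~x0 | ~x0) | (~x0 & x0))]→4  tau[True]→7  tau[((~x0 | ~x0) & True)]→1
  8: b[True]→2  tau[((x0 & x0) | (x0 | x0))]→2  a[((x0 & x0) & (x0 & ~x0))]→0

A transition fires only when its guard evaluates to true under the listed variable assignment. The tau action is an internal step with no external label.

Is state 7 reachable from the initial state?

Answer: REACHABLE

Working:
After dropping false guards: 19 live edges.
Layer 0: {0}
Layer 1: {1,2,6}  now seen {0,1,2,6}
Layer 2: {3,5,8}  now seen {0,1,2,3,5,6,8}
Layer 3: {4,7}  now seen {0,1,2,3,4,5,6,7,8}
Reach set: {0,1,2,3,4,5,6,7,8}
witness 7: tau·a·a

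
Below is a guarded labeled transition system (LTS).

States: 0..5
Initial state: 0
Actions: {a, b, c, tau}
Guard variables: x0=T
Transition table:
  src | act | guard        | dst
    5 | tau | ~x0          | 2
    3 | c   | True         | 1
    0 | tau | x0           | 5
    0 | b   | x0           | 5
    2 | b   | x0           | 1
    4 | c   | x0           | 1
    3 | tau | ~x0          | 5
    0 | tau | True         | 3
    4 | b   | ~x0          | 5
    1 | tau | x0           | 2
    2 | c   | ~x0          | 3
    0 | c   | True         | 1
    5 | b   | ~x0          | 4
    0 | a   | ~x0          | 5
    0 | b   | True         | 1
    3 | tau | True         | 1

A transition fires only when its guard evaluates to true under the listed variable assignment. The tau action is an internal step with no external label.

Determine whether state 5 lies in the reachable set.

After dropping false guards: 10 live edges.
Layer 0: {0}
Layer 1: {1,3,5}  total {0,1,3,5}
Layer 2: {2}  total {0,1,2,3,5}
Reach set: {0,1,2,3,5}
Path to 5: tau

Answer: REACHABLE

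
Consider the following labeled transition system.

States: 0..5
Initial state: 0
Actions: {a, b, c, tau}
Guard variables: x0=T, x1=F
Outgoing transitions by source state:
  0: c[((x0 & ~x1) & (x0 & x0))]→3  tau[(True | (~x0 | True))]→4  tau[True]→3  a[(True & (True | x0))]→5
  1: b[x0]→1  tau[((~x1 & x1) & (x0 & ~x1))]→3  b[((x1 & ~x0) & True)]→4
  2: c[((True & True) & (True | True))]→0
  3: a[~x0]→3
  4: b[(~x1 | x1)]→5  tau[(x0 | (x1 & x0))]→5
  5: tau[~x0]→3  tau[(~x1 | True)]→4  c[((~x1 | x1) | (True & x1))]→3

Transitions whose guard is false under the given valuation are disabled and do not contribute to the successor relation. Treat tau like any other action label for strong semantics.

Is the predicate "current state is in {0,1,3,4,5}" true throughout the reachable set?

Inv-set: {0,1,3,4,5}
R = {0,3,4,5}
  0: safe
  3: safe
  4: safe
  5: safe

Answer: INVARIANT HOLDS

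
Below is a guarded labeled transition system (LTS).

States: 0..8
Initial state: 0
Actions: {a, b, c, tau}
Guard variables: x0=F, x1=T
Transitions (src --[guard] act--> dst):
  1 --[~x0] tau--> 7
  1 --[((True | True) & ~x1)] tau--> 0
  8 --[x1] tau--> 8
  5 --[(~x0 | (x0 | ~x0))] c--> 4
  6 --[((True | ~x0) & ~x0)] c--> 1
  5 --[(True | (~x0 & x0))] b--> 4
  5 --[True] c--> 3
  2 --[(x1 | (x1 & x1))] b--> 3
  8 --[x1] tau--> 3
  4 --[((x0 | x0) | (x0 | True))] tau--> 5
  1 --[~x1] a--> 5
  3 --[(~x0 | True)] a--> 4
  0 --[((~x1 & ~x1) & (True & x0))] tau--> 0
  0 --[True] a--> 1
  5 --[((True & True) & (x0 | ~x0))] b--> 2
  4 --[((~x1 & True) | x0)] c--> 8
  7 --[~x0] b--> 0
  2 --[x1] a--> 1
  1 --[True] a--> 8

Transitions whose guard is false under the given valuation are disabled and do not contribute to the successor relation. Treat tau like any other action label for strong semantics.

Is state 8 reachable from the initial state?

Answer: REACHABLE

Working:
After dropping false guards: 15 live edges.
Layer 0: {0}
Layer 1: {1}  cumulative {0,1}
Layer 2: {7,8}  cumulative {0,1,7,8}
Layer 3: {3}  cumulative {0,1,3,7,8}
Layer 4: {4}  cumulative {0,1,3,4,7,8}
Layer 5: {5}  cumulative {0,1,3,4,5,7,8}
Layer 6: {2}  cumulative {0,1,2,3,4,5,7,8}
Reach set: {0,1,2,3,4,5,7,8}
witness 8: a·a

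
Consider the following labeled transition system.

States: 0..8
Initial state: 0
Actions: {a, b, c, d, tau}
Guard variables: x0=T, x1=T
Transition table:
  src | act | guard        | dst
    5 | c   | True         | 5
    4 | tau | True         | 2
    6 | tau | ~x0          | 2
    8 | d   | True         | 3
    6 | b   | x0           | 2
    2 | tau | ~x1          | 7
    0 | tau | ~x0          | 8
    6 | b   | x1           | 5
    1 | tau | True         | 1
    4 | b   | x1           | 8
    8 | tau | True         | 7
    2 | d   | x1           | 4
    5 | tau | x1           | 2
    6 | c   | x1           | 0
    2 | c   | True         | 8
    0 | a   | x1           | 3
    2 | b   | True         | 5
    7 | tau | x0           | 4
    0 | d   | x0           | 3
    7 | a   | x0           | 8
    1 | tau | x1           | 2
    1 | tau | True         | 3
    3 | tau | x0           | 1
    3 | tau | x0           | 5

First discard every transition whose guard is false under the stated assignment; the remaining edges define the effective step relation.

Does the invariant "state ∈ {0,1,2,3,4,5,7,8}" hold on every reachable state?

Inv-set: {0,1,2,3,4,5,7,8}
Reach set: {0,1,2,3,4,5,7,8}
  0: ✓
  1: ✓
  2: ✓
  3: ✓
  4: ✓
  5: ✓
  7: ✓
  8: ✓

Answer: INVARIANT HOLDS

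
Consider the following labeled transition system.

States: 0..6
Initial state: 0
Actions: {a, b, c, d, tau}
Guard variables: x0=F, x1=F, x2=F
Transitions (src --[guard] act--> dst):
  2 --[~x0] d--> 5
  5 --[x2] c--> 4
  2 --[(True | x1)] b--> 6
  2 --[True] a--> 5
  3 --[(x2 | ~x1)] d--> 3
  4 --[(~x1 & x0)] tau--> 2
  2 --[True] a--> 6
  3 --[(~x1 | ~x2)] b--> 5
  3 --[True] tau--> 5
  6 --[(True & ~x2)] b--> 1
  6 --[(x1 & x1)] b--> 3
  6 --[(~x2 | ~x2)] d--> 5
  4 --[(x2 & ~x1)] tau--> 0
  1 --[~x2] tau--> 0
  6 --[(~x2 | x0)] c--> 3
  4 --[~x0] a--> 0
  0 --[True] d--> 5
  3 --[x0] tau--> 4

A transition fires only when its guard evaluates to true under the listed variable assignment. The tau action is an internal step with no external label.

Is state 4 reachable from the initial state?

Answer: UNREACHABLE

Analysis:
13 transition(s) survive guard evaluation.
depth 0: {0}
depth 1: {5}  now seen {0,5}
Reach set: {0,5}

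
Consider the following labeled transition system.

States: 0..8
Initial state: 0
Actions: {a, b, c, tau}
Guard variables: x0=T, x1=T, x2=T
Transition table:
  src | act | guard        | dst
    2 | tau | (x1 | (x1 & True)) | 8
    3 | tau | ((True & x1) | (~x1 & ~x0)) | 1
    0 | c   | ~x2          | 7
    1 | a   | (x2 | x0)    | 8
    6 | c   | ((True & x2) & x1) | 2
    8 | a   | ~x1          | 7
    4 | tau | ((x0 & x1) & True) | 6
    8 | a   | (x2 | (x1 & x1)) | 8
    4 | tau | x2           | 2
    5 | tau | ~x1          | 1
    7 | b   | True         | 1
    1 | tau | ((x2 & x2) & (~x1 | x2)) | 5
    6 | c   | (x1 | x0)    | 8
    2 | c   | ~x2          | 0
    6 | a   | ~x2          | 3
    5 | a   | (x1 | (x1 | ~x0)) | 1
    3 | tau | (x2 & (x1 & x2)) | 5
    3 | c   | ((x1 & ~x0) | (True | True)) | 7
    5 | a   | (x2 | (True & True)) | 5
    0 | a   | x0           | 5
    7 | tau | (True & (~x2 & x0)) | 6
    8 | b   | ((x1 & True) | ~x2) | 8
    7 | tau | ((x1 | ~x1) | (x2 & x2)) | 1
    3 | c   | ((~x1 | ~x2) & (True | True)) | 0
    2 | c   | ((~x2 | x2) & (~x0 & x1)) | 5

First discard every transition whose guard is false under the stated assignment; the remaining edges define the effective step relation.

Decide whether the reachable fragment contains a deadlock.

Answer: DEADLOCK-FREE

Analysis:
Reach set: {0,1,5,8}
  0: a→5  [deg 1]
  1: a→8  tau→5  [deg 2]
  5: a→1  a→5  [deg 2]
  8: a→8  b→8  [deg 2]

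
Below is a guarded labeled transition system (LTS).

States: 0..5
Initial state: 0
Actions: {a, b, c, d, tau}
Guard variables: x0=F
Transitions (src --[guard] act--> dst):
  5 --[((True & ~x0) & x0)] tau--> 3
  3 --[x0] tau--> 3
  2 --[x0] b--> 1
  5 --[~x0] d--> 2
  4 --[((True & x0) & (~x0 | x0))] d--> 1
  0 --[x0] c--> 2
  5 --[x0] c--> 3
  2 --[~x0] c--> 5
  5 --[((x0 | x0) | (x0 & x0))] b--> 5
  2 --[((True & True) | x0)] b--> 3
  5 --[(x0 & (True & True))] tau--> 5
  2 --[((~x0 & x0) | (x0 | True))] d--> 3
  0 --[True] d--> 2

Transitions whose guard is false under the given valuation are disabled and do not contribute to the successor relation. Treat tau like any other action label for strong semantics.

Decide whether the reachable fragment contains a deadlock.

Reach set: {0,2,3,5}
  0: d→2  [1 out]
  2: b→3  c→5  d→3  [3 out]
  3: ∅  [STUCK]
  5: d→2  [1 out]
trace reaching 3: d·b

Answer: DEADLOCK at state 3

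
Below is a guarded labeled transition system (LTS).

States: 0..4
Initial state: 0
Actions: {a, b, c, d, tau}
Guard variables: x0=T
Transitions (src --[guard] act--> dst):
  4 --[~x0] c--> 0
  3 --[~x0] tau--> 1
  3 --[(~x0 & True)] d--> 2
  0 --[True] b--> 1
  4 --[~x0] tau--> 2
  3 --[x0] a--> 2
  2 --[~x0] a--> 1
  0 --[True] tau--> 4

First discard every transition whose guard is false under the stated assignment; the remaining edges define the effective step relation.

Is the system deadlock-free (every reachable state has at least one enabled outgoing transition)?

Reach set: {0,1,4}
  0: b→1  tau→4  [2 exit(s)]
  1: ∅  [deadlock]
  4: ∅  [deadlock]
trace reaching 1: b

Answer: DEADLOCK at state 1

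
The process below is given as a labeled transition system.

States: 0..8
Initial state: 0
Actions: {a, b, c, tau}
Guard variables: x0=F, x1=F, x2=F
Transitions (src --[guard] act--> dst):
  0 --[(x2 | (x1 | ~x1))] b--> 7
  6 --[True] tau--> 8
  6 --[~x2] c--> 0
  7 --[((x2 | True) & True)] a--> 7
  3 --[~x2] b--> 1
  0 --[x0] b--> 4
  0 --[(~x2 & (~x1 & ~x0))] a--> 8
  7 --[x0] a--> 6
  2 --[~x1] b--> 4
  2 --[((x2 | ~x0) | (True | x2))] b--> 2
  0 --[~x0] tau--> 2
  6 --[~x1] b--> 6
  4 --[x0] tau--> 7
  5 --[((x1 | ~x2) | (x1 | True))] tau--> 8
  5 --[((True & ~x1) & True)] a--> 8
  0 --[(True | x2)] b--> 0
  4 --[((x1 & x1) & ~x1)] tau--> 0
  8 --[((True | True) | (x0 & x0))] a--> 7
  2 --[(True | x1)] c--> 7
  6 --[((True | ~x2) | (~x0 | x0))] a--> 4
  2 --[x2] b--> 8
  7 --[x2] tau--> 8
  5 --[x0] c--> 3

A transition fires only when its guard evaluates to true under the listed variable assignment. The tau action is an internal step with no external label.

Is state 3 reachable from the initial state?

Answer: UNREACHABLE

Working:
After dropping false guards: 16 live edges.
depth 0: {0}
depth 1: {2,7,8}  total {0,2,7,8}
depth 2: {4}  total {0,2,4,7,8}
R = {0,2,4,7,8}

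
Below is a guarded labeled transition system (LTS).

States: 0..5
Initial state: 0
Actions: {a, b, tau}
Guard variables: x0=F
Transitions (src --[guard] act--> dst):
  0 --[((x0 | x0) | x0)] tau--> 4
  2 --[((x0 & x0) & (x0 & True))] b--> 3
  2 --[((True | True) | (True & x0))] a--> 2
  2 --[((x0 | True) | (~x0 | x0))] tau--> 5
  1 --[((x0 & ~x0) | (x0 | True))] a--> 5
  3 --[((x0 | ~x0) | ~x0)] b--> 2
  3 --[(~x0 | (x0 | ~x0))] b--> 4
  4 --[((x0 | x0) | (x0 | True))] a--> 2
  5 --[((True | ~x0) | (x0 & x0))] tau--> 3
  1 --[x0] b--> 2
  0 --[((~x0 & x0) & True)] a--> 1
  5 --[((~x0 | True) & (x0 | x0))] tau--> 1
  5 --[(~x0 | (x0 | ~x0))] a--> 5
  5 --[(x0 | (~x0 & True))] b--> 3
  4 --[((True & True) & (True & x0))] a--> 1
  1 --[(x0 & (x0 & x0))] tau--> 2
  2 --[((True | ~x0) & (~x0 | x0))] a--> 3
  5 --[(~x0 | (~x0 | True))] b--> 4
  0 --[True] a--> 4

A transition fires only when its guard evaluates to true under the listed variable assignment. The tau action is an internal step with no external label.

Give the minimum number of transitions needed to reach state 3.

Answer: 3

Analysis:
BFS to 3:
  depth 0: {0}
  depth 1: {4}
  depth 2: {2}
  depth 3: {3,5}
first hit 3 at d=3 via a·a·a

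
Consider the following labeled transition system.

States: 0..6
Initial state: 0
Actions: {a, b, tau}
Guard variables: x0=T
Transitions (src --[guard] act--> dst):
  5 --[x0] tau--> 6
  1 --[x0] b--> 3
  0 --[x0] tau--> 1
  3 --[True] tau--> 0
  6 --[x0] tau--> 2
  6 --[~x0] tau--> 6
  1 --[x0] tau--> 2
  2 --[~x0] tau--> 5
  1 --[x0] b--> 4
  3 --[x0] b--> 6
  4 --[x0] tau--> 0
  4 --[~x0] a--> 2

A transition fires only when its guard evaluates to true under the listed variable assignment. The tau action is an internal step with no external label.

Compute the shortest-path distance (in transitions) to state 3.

Answer: 2

Trace:
Layered search for 3:
  depth 0: {0}
  depth 1: {1}
  depth 2: {2,3,4}
first hit 3 at d=2 via tau·b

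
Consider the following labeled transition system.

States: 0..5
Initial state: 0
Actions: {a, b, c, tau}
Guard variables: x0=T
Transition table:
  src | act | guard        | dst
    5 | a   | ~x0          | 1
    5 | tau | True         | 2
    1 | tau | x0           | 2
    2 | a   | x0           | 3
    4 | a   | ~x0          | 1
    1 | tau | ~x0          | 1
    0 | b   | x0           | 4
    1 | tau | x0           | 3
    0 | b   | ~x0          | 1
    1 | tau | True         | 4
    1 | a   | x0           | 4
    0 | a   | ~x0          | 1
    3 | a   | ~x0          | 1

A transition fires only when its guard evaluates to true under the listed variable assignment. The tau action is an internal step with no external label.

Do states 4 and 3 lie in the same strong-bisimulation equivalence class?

Refine partition for ~:
  round 0: {{0,1,2,3,4,5}}
  round 1: {{0},{1},{2},{3,4},{5}}
stable after 2 split(s): 5 block(s)
4∈{3,4}, 3∈{3,4}

Answer: BISIMILAR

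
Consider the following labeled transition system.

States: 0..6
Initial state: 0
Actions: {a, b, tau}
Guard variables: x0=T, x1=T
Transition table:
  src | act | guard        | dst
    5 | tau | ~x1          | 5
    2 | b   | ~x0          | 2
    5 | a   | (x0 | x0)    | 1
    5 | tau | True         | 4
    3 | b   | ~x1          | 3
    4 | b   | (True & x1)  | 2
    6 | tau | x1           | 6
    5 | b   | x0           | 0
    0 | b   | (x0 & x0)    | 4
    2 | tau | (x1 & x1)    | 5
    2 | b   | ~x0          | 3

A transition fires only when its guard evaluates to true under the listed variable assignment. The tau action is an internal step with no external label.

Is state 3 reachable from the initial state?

After dropping false guards: 7 live edges.
depth 0: {0}
depth 1: {4}  cumulative {0,4}
depth 2: {2}  cumulative {0,2,4}
depth 3: {5}  cumulative {0,2,4,5}
depth 4: {1}  cumulative {0,1,2,4,5}
R = {0,1,2,4,5}

Answer: UNREACHABLE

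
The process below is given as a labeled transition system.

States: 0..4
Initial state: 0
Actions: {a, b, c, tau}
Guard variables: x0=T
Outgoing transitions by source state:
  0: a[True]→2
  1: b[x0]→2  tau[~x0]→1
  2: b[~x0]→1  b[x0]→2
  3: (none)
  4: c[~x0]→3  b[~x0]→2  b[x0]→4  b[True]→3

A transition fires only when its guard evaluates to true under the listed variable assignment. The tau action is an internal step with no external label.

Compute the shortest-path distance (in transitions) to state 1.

BFS to 1:
  Layer 0: {0}
  Layer 1: {2}
1 never appears.

Answer: UNREACHABLE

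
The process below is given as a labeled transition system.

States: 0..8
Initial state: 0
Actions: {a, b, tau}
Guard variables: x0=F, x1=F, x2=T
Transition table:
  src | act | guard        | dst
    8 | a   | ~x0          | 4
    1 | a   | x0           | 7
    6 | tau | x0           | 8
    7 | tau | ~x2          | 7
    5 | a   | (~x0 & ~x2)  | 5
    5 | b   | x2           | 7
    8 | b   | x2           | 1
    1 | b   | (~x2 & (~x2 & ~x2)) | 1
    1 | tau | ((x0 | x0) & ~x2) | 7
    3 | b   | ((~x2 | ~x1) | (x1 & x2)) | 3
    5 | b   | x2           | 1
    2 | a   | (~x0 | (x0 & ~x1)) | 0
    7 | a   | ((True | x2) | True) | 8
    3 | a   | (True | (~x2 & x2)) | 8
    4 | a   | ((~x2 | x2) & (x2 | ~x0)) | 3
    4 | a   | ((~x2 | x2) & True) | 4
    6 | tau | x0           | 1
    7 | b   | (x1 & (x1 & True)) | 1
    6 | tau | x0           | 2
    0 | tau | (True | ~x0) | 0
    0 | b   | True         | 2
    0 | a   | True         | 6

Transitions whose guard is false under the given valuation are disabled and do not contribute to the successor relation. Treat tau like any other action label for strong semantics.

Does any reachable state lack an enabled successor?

Reachable = {0,2,6}
  0: a→6  b→2  tau→0  [3 exit(s)]
  2: a→0  [1 exit(s)]
  6: ∅  [no exit]
witness 6: a

Answer: DEADLOCK at state 6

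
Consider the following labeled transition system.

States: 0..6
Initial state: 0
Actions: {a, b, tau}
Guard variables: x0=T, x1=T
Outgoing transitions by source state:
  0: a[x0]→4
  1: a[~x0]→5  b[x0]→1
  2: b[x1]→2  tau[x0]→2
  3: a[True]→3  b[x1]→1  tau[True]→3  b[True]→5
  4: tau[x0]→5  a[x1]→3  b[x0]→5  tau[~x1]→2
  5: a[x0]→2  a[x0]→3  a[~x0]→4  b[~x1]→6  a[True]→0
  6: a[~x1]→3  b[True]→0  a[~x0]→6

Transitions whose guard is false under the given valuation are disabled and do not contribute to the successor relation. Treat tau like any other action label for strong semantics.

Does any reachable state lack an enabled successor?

Answer: DEADLOCK-FREE

Analysis:
Reach set: {0,1,2,3,4,5}
  0: a→4  [1 exit(s)]
  1: b→1  [1 exit(s)]
  2: b→2  tau→2  [2 exit(s)]
  3: a→3  b→1  b→5  tau→3  [4 exit(s)]
  4: a→3  b→5  tau→5  [3 exit(s)]
  5: a→0  a→2  a→3  [3 exit(s)]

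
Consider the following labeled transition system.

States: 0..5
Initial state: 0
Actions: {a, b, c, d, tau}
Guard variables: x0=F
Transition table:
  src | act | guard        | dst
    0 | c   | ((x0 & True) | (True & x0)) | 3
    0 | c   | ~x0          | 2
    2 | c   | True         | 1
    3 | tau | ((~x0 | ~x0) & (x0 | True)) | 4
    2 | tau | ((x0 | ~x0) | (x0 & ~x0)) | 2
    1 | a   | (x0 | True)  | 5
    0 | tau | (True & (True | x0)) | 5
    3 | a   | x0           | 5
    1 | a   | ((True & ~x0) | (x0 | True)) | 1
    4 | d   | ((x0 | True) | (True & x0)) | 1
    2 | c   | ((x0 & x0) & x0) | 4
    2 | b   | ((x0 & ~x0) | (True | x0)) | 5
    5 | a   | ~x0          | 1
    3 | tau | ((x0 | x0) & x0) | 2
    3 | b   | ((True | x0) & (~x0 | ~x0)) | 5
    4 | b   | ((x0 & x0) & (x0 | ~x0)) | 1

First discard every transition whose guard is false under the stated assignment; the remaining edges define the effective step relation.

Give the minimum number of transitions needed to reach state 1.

Answer: 2

Working:
BFS to 1:
  Layer 0: {0}
  Layer 1: {2,5}
  Layer 2: {1}
first hit 1 at d=2 via c·c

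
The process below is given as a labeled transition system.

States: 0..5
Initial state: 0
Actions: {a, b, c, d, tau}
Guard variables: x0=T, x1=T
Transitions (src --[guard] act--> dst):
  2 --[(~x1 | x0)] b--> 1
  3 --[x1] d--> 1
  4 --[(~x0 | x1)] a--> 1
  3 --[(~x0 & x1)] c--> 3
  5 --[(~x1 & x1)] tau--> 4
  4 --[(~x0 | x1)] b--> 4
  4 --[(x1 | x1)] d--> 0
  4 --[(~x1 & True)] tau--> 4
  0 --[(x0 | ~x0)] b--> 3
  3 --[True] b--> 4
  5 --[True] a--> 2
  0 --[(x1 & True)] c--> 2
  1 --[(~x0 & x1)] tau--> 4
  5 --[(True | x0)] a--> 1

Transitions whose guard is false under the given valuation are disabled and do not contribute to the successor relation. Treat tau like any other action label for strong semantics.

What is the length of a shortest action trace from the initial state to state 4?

Layered search for 4:
  Layer 0: {0}
  Layer 1: {2,3}
  Layer 2: {1,4}
depth(4)=2, e.g. b·b

Answer: 2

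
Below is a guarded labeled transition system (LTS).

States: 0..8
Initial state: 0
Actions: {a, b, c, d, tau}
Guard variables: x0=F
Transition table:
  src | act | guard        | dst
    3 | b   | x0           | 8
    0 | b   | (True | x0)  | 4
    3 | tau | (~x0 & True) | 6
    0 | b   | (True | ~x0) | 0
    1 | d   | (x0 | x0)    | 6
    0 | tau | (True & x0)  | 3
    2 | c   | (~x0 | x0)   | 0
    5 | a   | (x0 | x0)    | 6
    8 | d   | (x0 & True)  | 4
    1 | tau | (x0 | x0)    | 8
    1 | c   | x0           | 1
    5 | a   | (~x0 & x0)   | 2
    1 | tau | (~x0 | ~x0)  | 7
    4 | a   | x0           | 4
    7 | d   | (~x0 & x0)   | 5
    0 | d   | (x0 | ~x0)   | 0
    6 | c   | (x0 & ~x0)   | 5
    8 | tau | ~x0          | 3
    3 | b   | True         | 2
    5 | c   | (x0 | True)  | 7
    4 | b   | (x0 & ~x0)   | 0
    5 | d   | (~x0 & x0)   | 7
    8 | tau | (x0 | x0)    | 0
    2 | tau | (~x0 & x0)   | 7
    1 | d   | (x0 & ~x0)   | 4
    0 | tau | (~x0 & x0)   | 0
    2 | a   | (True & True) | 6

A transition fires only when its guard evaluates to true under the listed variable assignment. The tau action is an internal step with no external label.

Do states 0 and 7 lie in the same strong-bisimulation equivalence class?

Answer: NOT BISIMILAR

Analysis:
Refine partition for ~:
  round 0: {{0,1,2,3,4,5,6,7,8}}
  round 1: {{0},{1,8},{2},{3},{4,6,7},{5}}
  round 2: {{0},{1},{2},{3},{4,6,7},{5},{8}}
stable after 3 split(s): 7 block(s)
[0]={0}  [7]={4,6,7}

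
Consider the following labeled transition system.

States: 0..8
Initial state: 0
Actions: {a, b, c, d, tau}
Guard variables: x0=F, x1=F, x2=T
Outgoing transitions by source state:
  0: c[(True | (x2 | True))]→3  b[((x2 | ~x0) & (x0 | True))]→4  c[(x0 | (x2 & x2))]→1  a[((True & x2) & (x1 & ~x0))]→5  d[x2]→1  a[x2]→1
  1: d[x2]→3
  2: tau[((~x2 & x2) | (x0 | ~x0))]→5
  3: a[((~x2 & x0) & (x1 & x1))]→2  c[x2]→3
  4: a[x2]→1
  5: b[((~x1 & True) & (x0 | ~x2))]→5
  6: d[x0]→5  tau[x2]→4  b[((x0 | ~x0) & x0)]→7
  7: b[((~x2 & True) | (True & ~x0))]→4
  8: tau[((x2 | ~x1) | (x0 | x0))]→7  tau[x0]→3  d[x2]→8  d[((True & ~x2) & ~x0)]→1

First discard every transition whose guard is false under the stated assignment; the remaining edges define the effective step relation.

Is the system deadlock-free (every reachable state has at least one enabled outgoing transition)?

Answer: DEADLOCK-FREE

Analysis:
Reachable = {0,1,3,4}
  0: a→1  b→4  c→1  c→3  d→1  [5 exit(s)]
  1: d→3  [1 exit(s)]
  3: c→3  [1 exit(s)]
  4: a→1  [1 exit(s)]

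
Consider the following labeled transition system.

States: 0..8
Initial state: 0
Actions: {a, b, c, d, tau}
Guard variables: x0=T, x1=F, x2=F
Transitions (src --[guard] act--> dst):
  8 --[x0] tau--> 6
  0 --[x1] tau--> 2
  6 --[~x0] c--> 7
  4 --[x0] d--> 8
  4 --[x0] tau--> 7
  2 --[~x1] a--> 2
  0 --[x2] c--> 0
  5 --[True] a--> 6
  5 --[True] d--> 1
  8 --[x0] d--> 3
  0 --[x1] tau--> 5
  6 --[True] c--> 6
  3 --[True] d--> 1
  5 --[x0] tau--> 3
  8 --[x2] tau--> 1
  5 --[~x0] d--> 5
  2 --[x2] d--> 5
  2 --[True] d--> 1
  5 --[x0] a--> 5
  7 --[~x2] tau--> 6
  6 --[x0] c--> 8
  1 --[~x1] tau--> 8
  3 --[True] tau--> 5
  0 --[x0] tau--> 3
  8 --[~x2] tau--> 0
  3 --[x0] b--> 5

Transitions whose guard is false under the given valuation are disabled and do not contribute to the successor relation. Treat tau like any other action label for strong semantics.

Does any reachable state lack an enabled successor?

Answer: DEADLOCK-FREE

Working:
Reachable = {0,1,3,5,6,8}
  0: tau→3  [1 exit(s)]
  1: tau→8  [1 exit(s)]
  3: b→5  d→1  tau→5  [3 exit(s)]
  5: a→5  a→6  d→1  tau→3  [4 exit(s)]
  6: c→6  c→8  [2 exit(s)]
  8: d→3  tau→0  tau→6  [3 exit(s)]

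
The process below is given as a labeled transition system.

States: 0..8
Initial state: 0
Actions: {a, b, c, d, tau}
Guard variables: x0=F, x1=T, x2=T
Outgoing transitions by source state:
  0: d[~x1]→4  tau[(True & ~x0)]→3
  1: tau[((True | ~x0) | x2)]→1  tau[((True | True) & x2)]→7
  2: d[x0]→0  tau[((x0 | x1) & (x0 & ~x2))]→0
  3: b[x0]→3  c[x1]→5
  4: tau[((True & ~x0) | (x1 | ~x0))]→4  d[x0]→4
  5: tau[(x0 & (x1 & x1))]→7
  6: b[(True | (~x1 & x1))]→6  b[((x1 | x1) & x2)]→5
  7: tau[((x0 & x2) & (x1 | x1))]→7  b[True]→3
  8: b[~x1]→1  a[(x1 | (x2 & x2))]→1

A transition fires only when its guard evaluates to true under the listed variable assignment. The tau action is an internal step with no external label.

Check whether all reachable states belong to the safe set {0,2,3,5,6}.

Answer: INVARIANT HOLDS

Working:
Safe = {0,2,3,5,6}
Reachable = {0,3,5}
  0: safe
  3: safe
  5: safe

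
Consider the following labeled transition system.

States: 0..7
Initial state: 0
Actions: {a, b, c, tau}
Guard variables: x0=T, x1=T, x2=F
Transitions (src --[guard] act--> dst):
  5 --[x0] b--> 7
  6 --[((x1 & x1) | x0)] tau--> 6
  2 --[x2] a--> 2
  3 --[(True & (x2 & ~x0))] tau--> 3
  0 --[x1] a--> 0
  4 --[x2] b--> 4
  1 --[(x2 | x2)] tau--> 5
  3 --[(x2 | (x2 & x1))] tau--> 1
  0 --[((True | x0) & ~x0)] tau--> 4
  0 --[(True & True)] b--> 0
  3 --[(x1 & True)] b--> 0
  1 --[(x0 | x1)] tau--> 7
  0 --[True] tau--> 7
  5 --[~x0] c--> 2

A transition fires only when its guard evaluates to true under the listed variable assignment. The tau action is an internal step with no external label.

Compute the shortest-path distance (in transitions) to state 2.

BFS to 2:
  L0 = {0}
  L1 = {7}
2 never appears.

Answer: UNREACHABLE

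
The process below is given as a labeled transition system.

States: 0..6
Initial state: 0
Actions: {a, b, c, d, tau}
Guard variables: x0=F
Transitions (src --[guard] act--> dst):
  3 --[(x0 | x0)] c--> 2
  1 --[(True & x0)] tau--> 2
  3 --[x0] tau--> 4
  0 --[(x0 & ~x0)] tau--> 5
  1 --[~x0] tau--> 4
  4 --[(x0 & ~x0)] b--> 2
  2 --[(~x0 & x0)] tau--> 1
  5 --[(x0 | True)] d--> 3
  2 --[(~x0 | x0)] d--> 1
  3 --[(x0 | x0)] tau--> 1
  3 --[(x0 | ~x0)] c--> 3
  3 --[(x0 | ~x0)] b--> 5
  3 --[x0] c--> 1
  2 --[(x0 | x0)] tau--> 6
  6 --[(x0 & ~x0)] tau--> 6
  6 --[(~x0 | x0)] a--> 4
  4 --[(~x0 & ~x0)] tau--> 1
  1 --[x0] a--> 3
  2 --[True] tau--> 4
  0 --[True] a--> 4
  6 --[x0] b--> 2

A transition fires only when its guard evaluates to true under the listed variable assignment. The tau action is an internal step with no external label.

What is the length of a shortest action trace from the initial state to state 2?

BFS to 2:
  L0 = {0}
  L1 = {4}
  L2 = {1}
2 never appears.

Answer: UNREACHABLE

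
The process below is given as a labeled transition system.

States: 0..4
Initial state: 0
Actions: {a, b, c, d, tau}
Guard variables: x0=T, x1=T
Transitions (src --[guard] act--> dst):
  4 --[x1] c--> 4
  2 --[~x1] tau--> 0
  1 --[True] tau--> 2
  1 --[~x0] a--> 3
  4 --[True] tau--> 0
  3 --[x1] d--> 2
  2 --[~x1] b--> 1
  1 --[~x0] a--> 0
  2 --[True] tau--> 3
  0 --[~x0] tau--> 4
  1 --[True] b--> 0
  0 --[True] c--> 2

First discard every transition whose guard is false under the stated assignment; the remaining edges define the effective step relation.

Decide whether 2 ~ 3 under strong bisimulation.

Bisimulation quotient by refinement:
  P[0] = {{0,1,2,3,4}}
  P[1] = {{0},{1},{2},{3},{4}}
stable after 2 split(s): 5 block(s)
[2]={2}  [3]={3}

Answer: NOT BISIMILAR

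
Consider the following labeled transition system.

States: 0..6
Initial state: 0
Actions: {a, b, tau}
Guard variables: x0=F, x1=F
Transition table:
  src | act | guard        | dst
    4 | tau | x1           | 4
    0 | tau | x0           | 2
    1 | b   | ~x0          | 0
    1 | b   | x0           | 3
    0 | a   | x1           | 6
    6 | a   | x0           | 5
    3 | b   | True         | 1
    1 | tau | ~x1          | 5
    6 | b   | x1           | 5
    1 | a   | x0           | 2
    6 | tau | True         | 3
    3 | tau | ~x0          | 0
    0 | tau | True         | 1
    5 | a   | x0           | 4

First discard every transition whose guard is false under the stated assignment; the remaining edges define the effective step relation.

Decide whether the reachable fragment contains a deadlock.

Answer: DEADLOCK at state 5

Trace:
R = {0,1,5}
  0: tau→1  [deg 1]
  1: b→0  tau→5  [deg 2]
  5: ∅  [no exit]
Path to 5: tau·tau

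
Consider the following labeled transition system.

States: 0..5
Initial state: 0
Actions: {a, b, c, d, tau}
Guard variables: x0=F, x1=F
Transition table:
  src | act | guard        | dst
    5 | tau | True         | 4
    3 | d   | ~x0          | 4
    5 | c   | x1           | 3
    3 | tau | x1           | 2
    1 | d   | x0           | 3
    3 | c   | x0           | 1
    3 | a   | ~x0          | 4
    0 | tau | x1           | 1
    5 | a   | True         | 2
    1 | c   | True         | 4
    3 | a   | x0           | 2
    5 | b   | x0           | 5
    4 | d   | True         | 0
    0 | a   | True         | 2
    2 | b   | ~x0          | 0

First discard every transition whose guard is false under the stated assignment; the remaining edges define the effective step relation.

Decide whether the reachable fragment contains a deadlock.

R = {0,2}
  0: a→2  [1 exit(s)]
  2: b→0  [1 exit(s)]

Answer: DEADLOCK-FREE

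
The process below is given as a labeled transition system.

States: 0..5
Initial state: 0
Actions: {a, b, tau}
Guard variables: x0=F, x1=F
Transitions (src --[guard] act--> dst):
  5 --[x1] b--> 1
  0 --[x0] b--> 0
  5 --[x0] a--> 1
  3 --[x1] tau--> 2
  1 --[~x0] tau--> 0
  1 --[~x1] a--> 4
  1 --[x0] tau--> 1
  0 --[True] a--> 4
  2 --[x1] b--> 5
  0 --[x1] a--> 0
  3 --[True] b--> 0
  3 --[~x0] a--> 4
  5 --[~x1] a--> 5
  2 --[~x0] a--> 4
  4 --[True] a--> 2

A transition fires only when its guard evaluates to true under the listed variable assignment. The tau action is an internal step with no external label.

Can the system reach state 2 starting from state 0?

8 transition(s) survive guard evaluation.
depth 0: {0}
depth 1: {4}  total {0,4}
depth 2: {2}  total {0,2,4}
Reach set: {0,2,4}
Path to 2: a·a

Answer: REACHABLE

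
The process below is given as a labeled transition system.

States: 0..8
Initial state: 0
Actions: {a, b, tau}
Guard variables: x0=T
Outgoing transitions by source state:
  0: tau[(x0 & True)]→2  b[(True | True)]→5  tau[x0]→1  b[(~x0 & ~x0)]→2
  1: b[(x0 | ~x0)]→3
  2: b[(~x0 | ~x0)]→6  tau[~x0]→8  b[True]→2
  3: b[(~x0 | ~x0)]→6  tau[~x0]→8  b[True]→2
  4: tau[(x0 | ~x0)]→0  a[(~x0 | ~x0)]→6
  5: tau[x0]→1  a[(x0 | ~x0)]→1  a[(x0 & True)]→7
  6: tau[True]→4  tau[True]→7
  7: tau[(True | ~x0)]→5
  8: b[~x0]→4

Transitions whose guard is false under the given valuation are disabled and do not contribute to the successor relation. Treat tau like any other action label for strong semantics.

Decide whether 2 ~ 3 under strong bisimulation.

Answer: BISIMILAR

Working:
Bisimulation quotient by refinement:
  P[0] = {{0,1,2,3,4,5,6,7,8}}
  P[1] = {{0},{1,2,3},{4,6,7},{5},{8}}
  P[2] = {{0},{1,2,3},{4},{5},{6},{7},{8}}
7 equivalence class(es) (converged in 3)
[2]={1,2,3}  [3]={1,2,3}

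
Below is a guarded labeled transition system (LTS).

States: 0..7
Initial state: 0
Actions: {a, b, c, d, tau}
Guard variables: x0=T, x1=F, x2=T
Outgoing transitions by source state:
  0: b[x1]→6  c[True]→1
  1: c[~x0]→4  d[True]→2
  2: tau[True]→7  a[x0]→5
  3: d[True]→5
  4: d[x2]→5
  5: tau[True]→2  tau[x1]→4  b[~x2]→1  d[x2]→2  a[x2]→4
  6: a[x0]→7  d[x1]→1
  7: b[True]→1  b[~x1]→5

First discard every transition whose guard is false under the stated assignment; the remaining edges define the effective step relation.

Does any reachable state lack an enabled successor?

Reach set: {0,1,2,4,5,7}
  0: c→1  [deg 1]
  1: d→2  [deg 1]
  2: a→5  tau→7  [deg 2]
  4: d→5  [deg 1]
  5: a→4  d→2  tau→2  [deg 3]
  7: b→1  b→5  [deg 2]

Answer: DEADLOCK-FREE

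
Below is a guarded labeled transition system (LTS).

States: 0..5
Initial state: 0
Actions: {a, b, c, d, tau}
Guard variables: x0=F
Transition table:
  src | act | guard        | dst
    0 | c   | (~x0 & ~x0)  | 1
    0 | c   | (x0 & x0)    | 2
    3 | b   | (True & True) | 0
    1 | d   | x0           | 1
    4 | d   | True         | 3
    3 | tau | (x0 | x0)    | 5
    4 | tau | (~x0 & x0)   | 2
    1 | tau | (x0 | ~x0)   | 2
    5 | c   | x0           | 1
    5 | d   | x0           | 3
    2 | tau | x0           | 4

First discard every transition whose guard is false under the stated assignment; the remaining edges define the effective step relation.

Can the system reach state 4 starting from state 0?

Guard filter leaves 4 enabled edge(s).
depth 0: {0}
depth 1: {1}  cumulative {0,1}
depth 2: {2}  cumulative {0,1,2}
Reach set: {0,1,2}

Answer: UNREACHABLE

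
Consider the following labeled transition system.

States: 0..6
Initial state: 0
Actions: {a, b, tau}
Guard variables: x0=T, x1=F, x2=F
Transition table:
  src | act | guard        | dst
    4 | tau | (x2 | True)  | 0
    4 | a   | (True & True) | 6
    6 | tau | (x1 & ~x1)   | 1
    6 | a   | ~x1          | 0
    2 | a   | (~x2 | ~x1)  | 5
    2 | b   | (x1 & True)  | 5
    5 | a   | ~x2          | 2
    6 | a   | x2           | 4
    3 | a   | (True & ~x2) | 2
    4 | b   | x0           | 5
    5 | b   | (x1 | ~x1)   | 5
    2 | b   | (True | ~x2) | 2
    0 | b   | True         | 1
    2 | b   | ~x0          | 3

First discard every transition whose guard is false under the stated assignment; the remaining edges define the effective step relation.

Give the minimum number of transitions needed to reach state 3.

Answer: UNREACHABLE

Working:
BFS to 3:
  Layer 0: {0}
  Layer 1: {1}
3 never appears.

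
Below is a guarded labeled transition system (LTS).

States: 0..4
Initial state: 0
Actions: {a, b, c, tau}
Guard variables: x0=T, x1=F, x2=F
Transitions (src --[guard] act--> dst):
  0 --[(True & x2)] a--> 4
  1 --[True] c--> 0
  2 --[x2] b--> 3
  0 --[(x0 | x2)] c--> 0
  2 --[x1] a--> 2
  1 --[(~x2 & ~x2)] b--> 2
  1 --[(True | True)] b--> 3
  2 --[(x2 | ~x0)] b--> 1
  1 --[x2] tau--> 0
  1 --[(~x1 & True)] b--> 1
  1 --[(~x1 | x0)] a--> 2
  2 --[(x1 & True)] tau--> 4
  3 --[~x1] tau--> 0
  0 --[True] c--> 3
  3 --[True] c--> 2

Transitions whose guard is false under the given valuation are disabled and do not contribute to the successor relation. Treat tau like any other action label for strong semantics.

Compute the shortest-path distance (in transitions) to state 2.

Layered search for 2:
  Layer 0: {0}
  Layer 1: {3}
  Layer 2: {2}
2 enters at depth 2; path c·c

Answer: 2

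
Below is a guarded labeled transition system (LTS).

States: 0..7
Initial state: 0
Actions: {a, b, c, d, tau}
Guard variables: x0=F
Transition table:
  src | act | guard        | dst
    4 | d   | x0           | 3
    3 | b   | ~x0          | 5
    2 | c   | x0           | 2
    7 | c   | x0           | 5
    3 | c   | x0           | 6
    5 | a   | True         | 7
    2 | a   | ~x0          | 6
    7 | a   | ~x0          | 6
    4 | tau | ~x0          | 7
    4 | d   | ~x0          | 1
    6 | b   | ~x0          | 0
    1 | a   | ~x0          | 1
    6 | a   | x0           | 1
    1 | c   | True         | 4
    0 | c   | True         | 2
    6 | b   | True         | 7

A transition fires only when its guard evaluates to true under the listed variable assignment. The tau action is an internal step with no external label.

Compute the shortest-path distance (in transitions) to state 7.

Breadth-first toward 7:
  depth 0: {0}
  depth 1: {2}
  depth 2: {6}
  depth 3: {7}
7 enters at depth 3; path c·a·b

Answer: 3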